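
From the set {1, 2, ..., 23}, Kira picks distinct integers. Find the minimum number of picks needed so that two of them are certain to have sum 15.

A set avoiding the sum 15 can contain at most one of each pair {x, 15−x}, plus the 9 elements whose complement lies outside the range.
The integers 8, …, 23 (16 of them) are such a set: any two sum to at least 8+9 = 17 > 15.
Any 17th integer completes one of the 7 pairs, so 17 choices force a sum of 15.

17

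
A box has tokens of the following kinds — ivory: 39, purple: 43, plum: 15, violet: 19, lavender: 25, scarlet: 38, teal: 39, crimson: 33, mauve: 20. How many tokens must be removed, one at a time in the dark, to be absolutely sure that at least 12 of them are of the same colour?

By the pigeonhole principle, the 9 colours are the holes; the tokens drawn are the pigeons.
To avoid 12 of any one colour, the worst case takes at most 11 of each colour.
That gives 11 + 11 + 11 + 11 + 11 + 11 + 11 + 11 + 11 = 99 tokens with no colour reaching 12.
The next token forces some colour to 12, so 99 + 1 = 100.

100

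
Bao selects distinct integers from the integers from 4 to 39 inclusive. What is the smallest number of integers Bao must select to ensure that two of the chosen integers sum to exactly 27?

27

A set avoiding the sum 27 can contain at most one of each pair {x, 27−x}, plus the 16 elements whose complement lies outside the range.
The integers 14, …, 39 (26 of them) are such a set: any two sum to at least 14+15 = 29 > 27.
Pigeonhole: any 27th integer completes one of the 10 pairs, so 27 choices force a sum of 27.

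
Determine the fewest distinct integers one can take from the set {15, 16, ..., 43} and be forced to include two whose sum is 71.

22

A set avoiding the sum 71 can contain at most one of each pair {x, 71−x}, plus the 13 elements whose complement lies outside the range.
The integers 15, …, 35 (21 of them) are such a set: any two sum to at least 15+16 = 31 and at most 34+35 = 69 < 71.
Any 22nd integer completes one of the 8 pairs, so 22 choices force a sum of 71.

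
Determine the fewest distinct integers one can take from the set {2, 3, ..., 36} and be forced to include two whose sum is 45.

Group the elements by complementary pair {x, 45−x}: {9,36}, {10,35}, {11,34}, …, giving 14 two-element pairs and 7 integers whose partner 45−x falls outside [2,36].
Pigeonhole: treating each of those 21 groups as a pigeonhole, one can pick one integer per group — 21 integers — with no two summing to 45.
The 22nd integer lands in an occupied pair, forcing a sum of 45.

22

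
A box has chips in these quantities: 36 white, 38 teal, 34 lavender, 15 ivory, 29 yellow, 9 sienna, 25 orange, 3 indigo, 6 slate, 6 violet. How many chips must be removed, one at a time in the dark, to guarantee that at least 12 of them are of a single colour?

Put each drawn chip into a box by colour. The largest draw with every box below 12 takes min(count, 11) from each colour; colours with fewer than 11 contribute all they have.
Σ min(cᵢ, 11) = 11 + 11 + 11 + 11 + 11 + 9 + 11 + 3 + 6 + 6 = 90.
Draw number 90 + 1 = 91 must push one box to 12.

91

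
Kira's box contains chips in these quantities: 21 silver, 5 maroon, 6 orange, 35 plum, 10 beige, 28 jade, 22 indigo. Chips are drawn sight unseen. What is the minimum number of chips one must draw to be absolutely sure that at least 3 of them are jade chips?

102

In the worst case for collecting jade chips, every non-jade chip comes out first.
There are 21 + 5 + 6 + 35 + 10 + 22 = 99 non-jade chips altogether.
After those, each further chip must be jade, so 99 + 3 = 102 draws guarantee 3 jade chips.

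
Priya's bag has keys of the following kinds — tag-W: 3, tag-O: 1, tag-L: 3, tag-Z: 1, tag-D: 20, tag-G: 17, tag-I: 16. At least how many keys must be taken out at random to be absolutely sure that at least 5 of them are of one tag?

An adversary could hand out at most 4 keys per tag (4 tags run out sooner): 3 + 1 + 3 + 1 + 4 + 4 + 4 = 20 keys and still no tag has 5.
One more key lands in a tag already at 4, so 21 draws are enough and 20 are not.

21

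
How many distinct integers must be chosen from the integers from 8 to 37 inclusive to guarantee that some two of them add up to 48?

Group the elements by complementary pair {x, 48−x}: {11,37}, {12,36}, {13,35}, …, giving 13 two-element pairs, the single value 24 (it cannot pair with itself since the integers are distinct), and 3 integers whose partner 48−x falls outside [8,37].
By the pigeonhole principle, treating each of those 17 groups as a pigeonhole, one can pick one integer per group — 17 integers — with no two summing to 48.
The 18th integer lands in an occupied pair, forcing a sum of 48.

18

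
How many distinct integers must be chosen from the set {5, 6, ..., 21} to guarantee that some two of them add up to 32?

Two chosen integers sum to 32 exactly when both halves of some pair {x, 32−x} with 11 ≤ x ≤ 32−x ≤ 21 are chosen — 5 such pairs.
The remaining 7 elements (those with no distinct partner in range) can never complete a 32-sum, so the worst case takes all of them and one from each pair: 7 + 5 = 12.
The 13th integer has to be the second member of some pair, so 12 + 1 = 13.

13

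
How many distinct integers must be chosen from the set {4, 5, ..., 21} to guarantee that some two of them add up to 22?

A set avoiding the sum 22 can contain at most one of each pair {x, 22−x}, plus the 4 elements whose complement lies outside the range or equal to its own complement.
The integers 11, …, 21 (11 of them) are such a set: any two sum to at least 11+12 = 23 > 22.
Pigeonhole: any 12th integer completes one of the 7 pairs, so 12 choices force a sum of 22.

12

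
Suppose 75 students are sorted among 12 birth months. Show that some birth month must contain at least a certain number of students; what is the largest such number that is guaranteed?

7

By pigeonhole, the 12 birth months are the holes and the 75 students are the pigeons.
If every birth month held at most 6 students, the total would be at most 12 × 6 = 72, which is less than 75.
So some birth month holds at least ⌈75/12⌉ = 7 students.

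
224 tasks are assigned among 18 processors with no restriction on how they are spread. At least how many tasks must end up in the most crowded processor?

By the pigeonhole principle, the 18 processors are the holes and the 224 tasks are the pigeons.
If every processor held at most 12 tasks, the total would be at most 18 × 12 = 216, which is less than 224.
So some processor holds at least ⌈224/18⌉ = 13 tasks.

13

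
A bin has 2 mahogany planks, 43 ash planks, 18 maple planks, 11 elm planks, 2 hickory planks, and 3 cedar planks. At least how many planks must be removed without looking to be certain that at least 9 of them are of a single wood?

32

The 6 woods are the holes; the planks drawn are the pigeons.
To avoid 9 of any one wood, the worst case takes at most 8 of each wood, or every plank of a wood that has fewer than 8.
That gives 2 + 8 + 8 + 8 + 2 + 3 = 31 planks with no wood reaching 9.
The next plank forces some wood to 9, so 31 + 1 = 32.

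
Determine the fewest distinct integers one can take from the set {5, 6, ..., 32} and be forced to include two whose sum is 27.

20

A set avoiding the sum 27 can contain at most one of each pair {x, 27−x}, plus the 10 elements whose complement lies outside the range.
The integers 14, …, 32 (19 of them) are such a set: any two sum to at least 14+15 = 29 > 27.
By pigeonhole, any 20th integer completes one of the 9 pairs, so 20 choices force a sum of 27.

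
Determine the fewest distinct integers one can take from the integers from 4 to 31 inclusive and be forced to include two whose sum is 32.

A set avoiding the sum 32 can contain at most one of each pair {x, 32−x}, plus the 4 elements whose complement lies outside the range or equal to its own complement.
The integers 16, …, 31 (16 of them) are such a set: any two sum to at least 16+17 = 33 > 32.
By the pigeonhole principle, any 17th integer completes one of the 12 pairs, so 17 choices force a sum of 32.

17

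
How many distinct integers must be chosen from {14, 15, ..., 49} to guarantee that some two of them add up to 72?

24

A set avoiding the sum 72 can contain at most one of each pair {x, 72−x}, plus the 10 elements whose complement lies outside the range or equal to its own complement.
The integers 14, …, 36 (23 of them) are such a set: any two sum to at least 14+15 = 29 and at most 35+36 = 71 < 72.
By the pigeonhole principle, any 24th integer completes one of the 13 pairs, so 24 choices force a sum of 72.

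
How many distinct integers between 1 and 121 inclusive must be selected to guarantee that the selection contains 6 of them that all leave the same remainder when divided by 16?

Pigeonhole: the 16 residue classes mod 16 are the pigeonholes.
With 80 integers one could put 5 in each residue class and have no class reach 6.
The 81st integer pushes some class to 6, so 16·5 + 1 = 81.

81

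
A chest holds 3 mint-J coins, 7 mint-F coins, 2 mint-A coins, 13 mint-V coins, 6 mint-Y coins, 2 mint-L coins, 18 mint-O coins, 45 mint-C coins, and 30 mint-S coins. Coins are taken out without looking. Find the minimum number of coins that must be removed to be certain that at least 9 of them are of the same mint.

By pigeonhole, put each drawn coin into a box by mint. The largest draw with every box below 9 takes min(count, 8) from each mint; mints with fewer than 8 contribute all they have.
Σ min(cᵢ, 8) = 3 + 7 + 2 + 8 + 6 + 2 + 8 + 8 + 8 = 52.
Draw number 52 + 1 = 53 must push one box to 9.

53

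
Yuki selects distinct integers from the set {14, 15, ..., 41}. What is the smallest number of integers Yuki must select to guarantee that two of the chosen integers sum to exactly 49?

A set avoiding the sum 49 can contain at most one of each pair {x, 49−x}, plus the 6 elements whose complement lies outside the range.
The integers 25, …, 41 (17 of them) are such a set: any two sum to at least 25+26 = 51 > 49.
By pigeonhole, any 18th integer completes one of the 11 pairs, so 18 choices force a sum of 49.

18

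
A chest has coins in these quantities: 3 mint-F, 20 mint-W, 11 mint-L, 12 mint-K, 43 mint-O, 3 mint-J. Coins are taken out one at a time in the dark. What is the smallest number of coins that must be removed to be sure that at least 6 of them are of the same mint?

27

An adversary could hand out at most 5 coins per mint (mint-F, mint-J run out sooner): 3 + 5 + 5 + 5 + 5 + 3 = 26 coins and still no mint has 6.
By pigeonhole, one more coin lands in a mint already at 5, so 27 draws are enough and 26 are not.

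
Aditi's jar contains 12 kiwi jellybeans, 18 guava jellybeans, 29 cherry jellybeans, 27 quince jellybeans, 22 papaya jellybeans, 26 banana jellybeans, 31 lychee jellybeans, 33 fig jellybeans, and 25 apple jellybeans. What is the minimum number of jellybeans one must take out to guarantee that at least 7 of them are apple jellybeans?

205

In the worst case for collecting apple jellybeans, every non-apple jellybean comes out first.
There are 12 + 18 + 29 + 27 + 22 + 26 + 31 + 33 = 198 non-apple jellybeans altogether.
After those, each further jellybean must be apple, so 198 + 7 = 205 draws guarantee 7 apple jellybeans.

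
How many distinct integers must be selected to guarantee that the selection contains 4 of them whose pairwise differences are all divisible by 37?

112

Integers whose pairwise differences are multiples of 37 are exactly those sharing a remainder mod 37. By pigeonhole, the 37 residue classes mod 37 are the pigeonholes.
With 111 integers one could put 3 in each residue class and have no class reach 4.
The 112th integer pushes some class to 4, so 37·3 + 1 = 112.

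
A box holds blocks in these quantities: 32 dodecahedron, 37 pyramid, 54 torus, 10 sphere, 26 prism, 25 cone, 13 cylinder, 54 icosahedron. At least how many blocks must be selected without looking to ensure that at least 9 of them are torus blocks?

206

In the worst case for collecting torus blocks, every non-torus block comes out first.
There are 32 + 37 + 10 + 26 + 25 + 13 + 54 = 197 non-torus blocks altogether.
After those, each further block must be torus, so 197 + 9 = 206 draws guarantee 9 torus blocks.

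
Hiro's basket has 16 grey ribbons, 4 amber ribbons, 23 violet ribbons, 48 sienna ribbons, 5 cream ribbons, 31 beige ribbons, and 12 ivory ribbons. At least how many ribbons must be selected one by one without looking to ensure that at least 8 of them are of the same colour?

45

Pigeonhole: the 7 colours are the holes; the ribbons drawn are the pigeons.
To avoid 8 of any one colour, the worst case takes at most 7 of each colour, or every ribbon of a colour that has fewer than 7.
That gives 7 + 4 + 7 + 7 + 5 + 7 + 7 = 44 ribbons with no colour reaching 8.
The next ribbon forces some colour to 8, so 44 + 1 = 45.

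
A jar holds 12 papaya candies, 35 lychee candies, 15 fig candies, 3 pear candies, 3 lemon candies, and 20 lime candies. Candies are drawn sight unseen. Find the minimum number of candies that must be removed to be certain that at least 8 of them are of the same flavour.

35

An adversary could hand out at most 7 candies per flavour (pear, lemon run out sooner): 7 + 7 + 7 + 3 + 3 + 7 = 34 candies and still no flavour has 8.
One more candy lands in a flavour already at 7, so 35 draws are enough and 34 are not.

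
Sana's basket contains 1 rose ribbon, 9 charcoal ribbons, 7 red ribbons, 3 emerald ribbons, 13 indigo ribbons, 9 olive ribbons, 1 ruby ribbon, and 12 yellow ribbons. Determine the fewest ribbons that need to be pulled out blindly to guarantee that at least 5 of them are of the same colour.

By the pigeonhole principle, the 8 colours are the holes; the ribbons drawn are the pigeons.
To avoid 5 of any one colour, the worst case takes at most 4 of each colour, or every ribbon of a colour that has fewer than 4.
That gives 1 + 4 + 4 + 3 + 4 + 4 + 1 + 4 = 25 ribbons with no colour reaching 5.
The next ribbon forces some colour to 5, so 25 + 1 = 26.

26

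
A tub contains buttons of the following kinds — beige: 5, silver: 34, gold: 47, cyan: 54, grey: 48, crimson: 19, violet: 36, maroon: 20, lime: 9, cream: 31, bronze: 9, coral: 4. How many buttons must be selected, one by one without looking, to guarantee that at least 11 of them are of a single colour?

An adversary could hand out at most 10 buttons per colour (4 colours run out sooner): 5 + 10 + 10 + 10 + 10 + 10 + 10 + 10 + 9 + 10 + 9 + 4 = 107 buttons and still no colour has 11.
One more button lands in a colour already at 10, so 108 draws are enough and 107 are not.

108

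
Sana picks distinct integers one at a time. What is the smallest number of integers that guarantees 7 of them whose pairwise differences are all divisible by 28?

Integers whose pairwise differences are multiples of 28 are exactly those sharing a remainder mod 28. Pigeonhole: the 28 residue classes mod 28 are the pigeonholes.
With 168 integers one could put 6 in each residue class and have no class reach 7.
The 169th integer pushes some class to 7, so 28·6 + 1 = 169.

169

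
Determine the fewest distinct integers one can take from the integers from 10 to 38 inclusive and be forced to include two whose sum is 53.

Two chosen integers sum to 53 exactly when both halves of some pair {x, 53−x} with 15 ≤ x ≤ 53−x ≤ 38 are chosen — 12 such pairs.
The remaining 5 elements (those with no distinct partner in range) can never complete a 53-sum, so the worst case takes all of them and one from each pair: 5 + 12 = 17.
By the pigeonhole principle, the 18th integer has to be the second member of some pair, so 17 + 1 = 18.

18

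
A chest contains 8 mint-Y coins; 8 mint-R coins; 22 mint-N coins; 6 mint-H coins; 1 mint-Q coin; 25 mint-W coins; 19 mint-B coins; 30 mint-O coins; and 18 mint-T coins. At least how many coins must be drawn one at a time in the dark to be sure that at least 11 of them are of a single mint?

The 9 mints are the holes; the coins drawn are the pigeons.
To avoid 11 of any one mint, the worst case takes at most 10 of each mint, or every coin of a mint that has fewer than 10.
That gives 8 + 8 + 10 + 6 + 1 + 10 + 10 + 10 + 10 = 73 coins with no mint reaching 11.
The next coin forces some mint to 11, so 73 + 1 = 74.

74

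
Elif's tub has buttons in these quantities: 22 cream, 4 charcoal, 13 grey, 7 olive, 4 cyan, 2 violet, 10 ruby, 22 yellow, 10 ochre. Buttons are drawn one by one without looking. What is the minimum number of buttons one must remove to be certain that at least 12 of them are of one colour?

71

An adversary could hand out at most 11 buttons per colour (6 colours run out sooner): 11 + 4 + 11 + 7 + 4 + 2 + 10 + 11 + 10 = 70 buttons and still no colour has 12.
One more button lands in a colour already at 11, so 71 draws are enough and 70 are not.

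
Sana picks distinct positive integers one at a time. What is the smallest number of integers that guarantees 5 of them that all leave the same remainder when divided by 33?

By pigeonhole, the 33 residue classes mod 33 are the pigeonholes.
With 132 integers one could put 4 in each residue class and have no class reach 5.
The 133rd integer pushes some class to 5, so 33·4 + 1 = 133.

133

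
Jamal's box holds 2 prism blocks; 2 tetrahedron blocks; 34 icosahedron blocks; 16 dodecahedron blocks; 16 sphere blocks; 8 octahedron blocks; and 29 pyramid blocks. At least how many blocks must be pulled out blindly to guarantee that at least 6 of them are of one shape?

By pigeonhole, put each drawn block into a box by shape. The largest draw with every box below 6 takes min(count, 5) from each shape; shapes with fewer than 5 contribute all they have.
Σ min(cᵢ, 5) = 2 + 2 + 5 + 5 + 5 + 5 + 5 = 29.
Draw number 29 + 1 = 30 must push one box to 6.

30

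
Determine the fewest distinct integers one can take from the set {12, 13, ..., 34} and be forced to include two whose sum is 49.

14

Two chosen integers sum to 49 exactly when both halves of some pair {x, 49−x} with 15 ≤ x ≤ 49−x ≤ 34 are chosen — 10 such pairs.
The remaining 3 elements (those with no distinct partner in range) can never complete a 49-sum, so the worst case takes all of them and one from each pair: 3 + 10 = 13.
The 14th integer has to be the second member of some pair, so 13 + 1 = 14.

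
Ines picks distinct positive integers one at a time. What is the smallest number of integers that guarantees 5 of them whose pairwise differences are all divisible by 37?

Integers whose pairwise differences are multiples of 37 are exactly those sharing a remainder mod 37. Pigeonhole: the 37 residue classes mod 37 are the pigeonholes.
With 148 integers one could put 4 in each residue class and have no class reach 5.
The 149th integer pushes some class to 5, so 37·4 + 1 = 149.

149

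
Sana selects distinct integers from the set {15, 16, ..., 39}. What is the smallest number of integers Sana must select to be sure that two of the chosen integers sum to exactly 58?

16

Group the elements by complementary pair {x, 58−x}: {19,39}, {20,38}, {21,37}, …, giving 10 two-element pairs, the single value 29 (it cannot pair with itself since the integers are distinct), and 4 integers whose partner 58−x falls outside [15,39].
Treating each of those 15 groups as a pigeonhole, one can pick one integer per group — 15 integers — with no two summing to 58.
The 16th integer lands in an occupied pair, forcing a sum of 58.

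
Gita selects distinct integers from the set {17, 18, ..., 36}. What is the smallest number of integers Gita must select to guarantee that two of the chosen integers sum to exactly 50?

A set avoiding the sum 50 can contain at most one of each pair {x, 50−x}, plus the 4 elements whose complement lies outside the range or equal to its own complement.
The integers 25, …, 36 (12 of them) are such a set: any two sum to at least 25+26 = 51 > 50.
Any 13th integer completes one of the 8 pairs, so 13 choices force a sum of 50.

13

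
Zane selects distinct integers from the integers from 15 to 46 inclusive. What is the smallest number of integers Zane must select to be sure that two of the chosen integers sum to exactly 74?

Two chosen integers sum to 74 exactly when both halves of some pair {x, 74−x} with 28 ≤ x ≤ 74−x ≤ 46 are chosen — 9 such pairs.
The remaining 14 elements (those with no distinct partner in range) can never complete a 74-sum, so the worst case takes all of them and one from each pair: 14 + 9 = 23.
Pigeonhole: the 24th integer has to be the second member of some pair, so 23 + 1 = 24.

24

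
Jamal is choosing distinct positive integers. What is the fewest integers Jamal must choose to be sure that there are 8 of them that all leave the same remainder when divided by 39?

274

The 39 residue classes mod 39 are the pigeonholes.
With 273 integers one could put 7 in each residue class and have no class reach 8.
The 274th integer pushes some class to 8, so 39·7 + 1 = 274.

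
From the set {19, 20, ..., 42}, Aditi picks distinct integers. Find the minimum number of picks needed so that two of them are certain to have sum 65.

Group the elements by complementary pair {x, 65−x}: {23,42}, {24,41}, {25,40}, …, giving 10 two-element pairs and 4 integers whose partner 65−x falls outside [19,42].
Treating each of those 14 groups as a pigeonhole, one can pick one integer per group — 14 integers — with no two summing to 65.
The 15th integer lands in an occupied pair, forcing a sum of 65.

15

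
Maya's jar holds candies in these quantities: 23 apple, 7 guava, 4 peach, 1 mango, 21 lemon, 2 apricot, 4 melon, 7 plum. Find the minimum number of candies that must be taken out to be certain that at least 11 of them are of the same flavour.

46

By the pigeonhole principle, the 8 flavours are the holes; the candies drawn are the pigeons.
To avoid 11 of any one flavour, the worst case takes at most 10 of each flavour, or every candy of a flavour that has fewer than 10.
That gives 10 + 7 + 4 + 1 + 10 + 2 + 4 + 7 = 45 candies with no flavour reaching 11.
The next candy forces some flavour to 11, so 45 + 1 = 46.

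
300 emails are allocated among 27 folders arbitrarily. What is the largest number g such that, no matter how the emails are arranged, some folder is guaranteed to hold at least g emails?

12

The 27 folders are the holes and the 300 emails are the pigeons.
If every folder held at most 11 emails, the total would be at most 27 × 11 = 297, which is less than 300.
So some folder holds at least ⌈300/27⌉ = 12 emails.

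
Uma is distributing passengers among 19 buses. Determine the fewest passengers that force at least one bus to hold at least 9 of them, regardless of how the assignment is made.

153

With 152 passengers one could put exactly 8 in each of the 19 buses, and no bus would reach 9.
By pigeonhole, one more passenger must land in a bus that already has 8, giving it 9.
So 19 × 8 + 1 = 153 passengers are required.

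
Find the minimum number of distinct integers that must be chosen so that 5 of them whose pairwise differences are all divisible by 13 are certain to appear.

53

Integers whose pairwise differences are multiples of 13 are exactly those sharing a remainder mod 13. Pigeonhole: the 13 residue classes mod 13 are the pigeonholes.
With 52 integers one could put 4 in each residue class and have no class reach 5.
The 53rd integer pushes some class to 5, so 13·4 + 1 = 53.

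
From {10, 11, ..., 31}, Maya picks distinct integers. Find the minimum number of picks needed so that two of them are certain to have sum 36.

15

Group the elements by complementary pair {x, 36−x}: {10,26}, {11,25}, {12,24}, …, giving 8 two-element pairs, the single value 18 (it cannot pair with itself since the integers are distinct), and 5 integers whose partner 36−x falls outside [10,31].
Pigeonhole: treating each of those 14 groups as a pigeonhole, one can pick one integer per group — 14 integers — with no two summing to 36.
The 15th integer lands in an occupied pair, forcing a sum of 36.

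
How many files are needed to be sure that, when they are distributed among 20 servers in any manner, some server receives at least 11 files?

With 200 files one could put exactly 10 in each of the 20 servers, and no server would reach 11.
One more file must land in a server that already has 10, giving it 11.
So 20 × 10 + 1 = 201 files are required.

201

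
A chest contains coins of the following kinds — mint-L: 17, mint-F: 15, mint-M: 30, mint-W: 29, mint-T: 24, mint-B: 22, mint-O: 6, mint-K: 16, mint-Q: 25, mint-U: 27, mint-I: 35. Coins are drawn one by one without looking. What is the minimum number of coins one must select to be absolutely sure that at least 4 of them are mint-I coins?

215

In the worst case for collecting mint-I coins, every non-mint-I coin comes out first.
There are 17 + 15 + 30 + 29 + 24 + 22 + 6 + 16 + 25 + 27 = 211 non-mint-I coins altogether.
After those, each further coin must be mint-I, so 211 + 4 = 215 draws guarantee 4 mint-I coins.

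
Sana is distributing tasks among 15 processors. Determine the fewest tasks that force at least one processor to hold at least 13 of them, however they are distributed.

181

With 180 tasks one could put exactly 12 in each of the 15 processors, and no processor would reach 13.
Pigeonhole: one more task must land in a processor that already has 12, giving it 13.
So 15 × 12 + 1 = 181 tasks are required.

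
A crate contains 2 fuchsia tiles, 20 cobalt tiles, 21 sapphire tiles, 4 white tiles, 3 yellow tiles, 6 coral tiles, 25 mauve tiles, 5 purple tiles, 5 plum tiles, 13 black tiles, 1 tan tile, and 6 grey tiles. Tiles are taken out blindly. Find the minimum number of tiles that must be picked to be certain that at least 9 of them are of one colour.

65

The 12 colours are the holes; the tiles drawn are the pigeons.
To avoid 9 of any one colour, the worst case takes at most 8 of each colour, or every tile of a colour that has fewer than 8.
That gives 2 + 8 + 8 + 4 + 3 + 6 + 8 + 5 + 5 + 8 + 1 + 6 = 64 tiles with no colour reaching 9.
The next tile forces some colour to 9, so 64 + 1 = 65.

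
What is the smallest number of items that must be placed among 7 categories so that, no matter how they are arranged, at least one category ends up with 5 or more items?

With 28 items one could put exactly 4 in each of the 7 categories, and no category would reach 5.
One more item must land in a category that already has 4, giving it 5.
So 7 × 4 + 1 = 29 items are required.

29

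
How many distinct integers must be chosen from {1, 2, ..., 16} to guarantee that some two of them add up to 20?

A set avoiding the sum 20 can contain at most one of each pair {x, 20−x}, plus the 4 elements whose complement lies outside the range or equal to its own complement.
The integers 1, …, 10 (10 of them) are such a set: any two sum to at least 1+2 = 3 and at most 9+10 = 19 < 20.
Any 11th integer completes one of the 6 pairs, so 11 choices force a sum of 20.

11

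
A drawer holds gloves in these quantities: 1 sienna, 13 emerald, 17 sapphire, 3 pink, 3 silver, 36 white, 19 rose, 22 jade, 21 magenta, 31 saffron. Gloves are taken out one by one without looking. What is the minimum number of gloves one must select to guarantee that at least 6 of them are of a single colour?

An adversary could hand out at most 5 gloves per colour (sienna, pink, silver run out sooner): 1 + 5 + 5 + 3 + 3 + 5 + 5 + 5 + 5 + 5 = 42 gloves and still no colour has 6.
By pigeonhole, one more glove lands in a colour already at 5, so 43 draws are enough and 42 are not.

43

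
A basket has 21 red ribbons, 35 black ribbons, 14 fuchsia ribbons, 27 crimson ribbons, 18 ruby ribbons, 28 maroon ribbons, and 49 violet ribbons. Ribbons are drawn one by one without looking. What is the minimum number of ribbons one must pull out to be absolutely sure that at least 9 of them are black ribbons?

In the worst case for collecting black ribbons, every non-black ribbon comes out first.
There are 21 + 14 + 27 + 18 + 28 + 49 = 157 non-black ribbons altogether.
After those, each further ribbon must be black, so 157 + 9 = 166 draws guarantee 9 black ribbons.

166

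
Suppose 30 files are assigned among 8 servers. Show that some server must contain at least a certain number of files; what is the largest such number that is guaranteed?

Pigeonhole: the 8 servers are the holes and the 30 files are the pigeons.
If every server held at most 3 files, the total would be at most 8 × 3 = 24, which is less than 30.
So some server holds at least ⌈30/8⌉ = 4 files.

4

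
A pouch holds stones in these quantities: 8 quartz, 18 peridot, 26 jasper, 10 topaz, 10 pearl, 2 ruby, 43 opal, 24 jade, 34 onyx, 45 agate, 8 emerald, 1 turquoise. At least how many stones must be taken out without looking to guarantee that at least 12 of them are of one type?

106

An adversary could hand out at most 11 stones per type (6 types run out sooner): 8 + 11 + 11 + 10 + 10 + 2 + 11 + 11 + 11 + 11 + 8 + 1 = 105 stones and still no type has 12.
Pigeonhole: one more stone lands in a type already at 11, so 106 draws are enough and 105 are not.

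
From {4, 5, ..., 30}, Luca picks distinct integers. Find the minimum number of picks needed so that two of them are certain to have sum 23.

A set avoiding the sum 23 can contain at most one of each pair {x, 23−x}, plus the 11 elements whose complement lies outside the range.
The integers 12, …, 30 (19 of them) are such a set: any two sum to at least 12+13 = 25 > 23.
By pigeonhole, any 20th integer completes one of the 8 pairs, so 20 choices force a sum of 23.

20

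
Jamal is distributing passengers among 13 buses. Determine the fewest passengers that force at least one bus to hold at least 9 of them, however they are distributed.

105

With 104 passengers one could put exactly 8 in each of the 13 buses, and no bus would reach 9.
By pigeonhole, one more passenger must land in a bus that already has 8, giving it 9.
So 13 × 8 + 1 = 105 passengers are required.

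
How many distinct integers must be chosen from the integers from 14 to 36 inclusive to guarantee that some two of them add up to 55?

Two chosen integers sum to 55 exactly when both halves of some pair {x, 55−x} with 19 ≤ x ≤ 55−x ≤ 36 are chosen — 9 such pairs.
The remaining 5 elements (those with no distinct partner in range) can never complete a 55-sum, so the worst case takes all of them and one from each pair: 5 + 9 = 14.
Pigeonhole: the 15th integer has to be the second member of some pair, so 14 + 1 = 15.

15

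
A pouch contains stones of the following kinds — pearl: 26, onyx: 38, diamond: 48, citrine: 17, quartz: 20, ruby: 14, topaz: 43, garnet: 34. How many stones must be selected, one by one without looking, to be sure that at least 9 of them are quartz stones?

229

In the worst case for collecting quartz stones, every non-quartz stone comes out first.
There are 26 + 38 + 48 + 17 + 14 + 43 + 34 = 220 non-quartz stones altogether.
After those, each further stone must be quartz, so 220 + 9 = 229 draws guarantee 9 quartz stones.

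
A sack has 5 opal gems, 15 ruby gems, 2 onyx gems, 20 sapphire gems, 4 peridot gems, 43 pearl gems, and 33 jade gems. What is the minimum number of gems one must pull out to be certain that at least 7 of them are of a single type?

Pigeonhole: put each drawn gem into a box by type. The largest draw with every box below 7 takes min(count, 6) from each type; types with fewer than 6 contribute all they have.
Σ min(cᵢ, 6) = 5 + 6 + 2 + 6 + 4 + 6 + 6 = 35.
Draw number 35 + 1 = 36 must push one box to 7.

36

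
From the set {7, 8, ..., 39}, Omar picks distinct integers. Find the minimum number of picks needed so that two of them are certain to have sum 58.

24

Group the elements by complementary pair {x, 58−x}: {19,39}, {20,38}, {21,37}, …, giving 10 two-element pairs, the single value 29 (it cannot pair with itself since the integers are distinct), and 12 integers whose partner 58−x falls outside [7,39].
By the pigeonhole principle, treating each of those 23 groups as a pigeonhole, one can pick one integer per group — 23 integers — with no two summing to 58.
The 24th integer lands in an occupied pair, forcing a sum of 58.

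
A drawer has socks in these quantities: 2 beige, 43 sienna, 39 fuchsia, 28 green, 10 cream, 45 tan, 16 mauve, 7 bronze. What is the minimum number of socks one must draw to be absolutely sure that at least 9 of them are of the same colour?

By the pigeonhole principle, put each drawn sock into a box by colour. The largest draw with every box below 9 takes min(count, 8) from each colour; colours with fewer than 8 contribute all they have.
Σ min(cᵢ, 8) = 2 + 8 + 8 + 8 + 8 + 8 + 8 + 7 = 57.
Draw number 57 + 1 = 58 must push one box to 9.

58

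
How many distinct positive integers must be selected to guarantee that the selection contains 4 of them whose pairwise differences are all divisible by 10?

Integers whose pairwise differences are multiples of 10 are exactly those sharing a remainder mod 10. The 10 residue classes mod 10 are the pigeonholes.
With 30 integers one could put 3 in each residue class and have no class reach 4.
The 31st integer pushes some class to 4, so 10·3 + 1 = 31.

31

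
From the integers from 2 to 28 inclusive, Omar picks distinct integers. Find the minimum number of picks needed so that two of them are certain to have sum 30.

A set avoiding the sum 30 can contain at most one of each pair {x, 30−x}, plus the 1 element equal to its own complement.
The integers 15, …, 28 (14 of them) are such a set: any two sum to at least 15+16 = 31 > 30.
Any 15th integer completes one of the 13 pairs, so 15 choices force a sum of 30.

15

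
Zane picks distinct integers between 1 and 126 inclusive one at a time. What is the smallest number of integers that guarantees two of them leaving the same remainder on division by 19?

The 19 residue classes mod 19 are the pigeonholes.
With 19 integers one could put 1 in each residue class and have no class reach 2.
The 20th integer pushes some class to 2, so 19·1 + 1 = 20.

20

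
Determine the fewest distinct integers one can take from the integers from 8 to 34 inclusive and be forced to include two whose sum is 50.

A set avoiding the sum 50 can contain at most one of each pair {x, 50−x}, plus the 9 elements whose complement lies outside the range or equal to its own complement.
The integers 8, …, 25 (18 of them) are such a set: any two sum to at least 8+9 = 17 and at most 24+25 = 49 < 50.
By pigeonhole, any 19th integer completes one of the 9 pairs, so 19 choices force a sum of 50.

19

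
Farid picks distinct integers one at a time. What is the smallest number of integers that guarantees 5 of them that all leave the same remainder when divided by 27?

By the pigeonhole principle, the 27 residue classes mod 27 are the pigeonholes.
With 108 integers one could put 4 in each residue class and have no class reach 5.
The 109th integer pushes some class to 5, so 27·4 + 1 = 109.

109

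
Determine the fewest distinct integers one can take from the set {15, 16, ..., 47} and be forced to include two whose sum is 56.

A set avoiding the sum 56 can contain at most one of each pair {x, 56−x}, plus the 7 elements whose complement lies outside the range or equal to its own complement.
The integers 28, …, 47 (20 of them) are such a set: any two sum to at least 28+29 = 57 > 56.
By the pigeonhole principle, any 21st integer completes one of the 13 pairs, so 21 choices force a sum of 56.

21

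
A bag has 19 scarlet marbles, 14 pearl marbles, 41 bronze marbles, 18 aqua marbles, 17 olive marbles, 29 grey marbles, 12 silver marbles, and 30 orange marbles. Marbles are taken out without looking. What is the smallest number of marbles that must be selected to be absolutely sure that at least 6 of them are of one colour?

An adversary could hand out at most 5 marbles per colour: 5 + 5 + 5 + 5 + 5 + 5 + 5 + 5 = 40 marbles and still no colour has 6.
One more marble lands in a colour already at 5, so 41 draws are enough and 40 are not.

41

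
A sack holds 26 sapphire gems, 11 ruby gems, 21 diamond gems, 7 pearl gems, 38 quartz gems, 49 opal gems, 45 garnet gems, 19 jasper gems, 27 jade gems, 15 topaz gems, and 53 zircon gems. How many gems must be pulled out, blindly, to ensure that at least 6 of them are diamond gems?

In the worst case for collecting diamond gems, every non-diamond gem comes out first.
There are 26 + 11 + 7 + 38 + 49 + 45 + 19 + 27 + 15 + 53 = 290 non-diamond gems altogether.
After those, each further gem must be diamond, so 290 + 6 = 296 draws guarantee 6 diamond gems.

296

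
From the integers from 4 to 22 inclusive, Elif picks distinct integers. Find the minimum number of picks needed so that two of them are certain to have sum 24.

Group the elements by complementary pair {x, 24−x}: {4,20}, {5,19}, {6,18}, …, giving 8 two-element pairs, the single value 12 (it cannot pair with itself since the integers are distinct), and 2 integers whose partner 24−x falls outside [4,22].
Pigeonhole: treating each of those 11 groups as a pigeonhole, one can pick one integer per group — 11 integers — with no two summing to 24.
The 12th integer lands in an occupied pair, forcing a sum of 24.

12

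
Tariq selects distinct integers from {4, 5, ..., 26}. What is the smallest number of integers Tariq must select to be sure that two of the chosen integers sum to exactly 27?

14

Two chosen integers sum to 27 exactly when both halves of some pair {x, 27−x} with 4 ≤ x ≤ 27−x ≤ 23 are chosen — 10 such pairs.
The remaining 3 elements (those with no distinct partner in range) can never complete a 27-sum, so the worst case takes all of them and one from each pair: 3 + 10 = 13.
Pigeonhole: the 14th integer has to be the second member of some pair, so 13 + 1 = 14.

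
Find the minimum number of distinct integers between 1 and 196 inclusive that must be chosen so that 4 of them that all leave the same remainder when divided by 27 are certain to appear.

82

Pigeonhole: the 27 residue classes mod 27 are the pigeonholes.
With 81 integers one could put 3 in each residue class and have no class reach 4.
The 82nd integer pushes some class to 4, so 27·3 + 1 = 82.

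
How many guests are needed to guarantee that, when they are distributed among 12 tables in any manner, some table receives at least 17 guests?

With 192 guests one could put exactly 16 in each of the 12 tables, and no table would reach 17.
By the pigeonhole principle, one more guest must land in a table that already has 16, giving it 17.
So 12 × 16 + 1 = 193 guests are required.

193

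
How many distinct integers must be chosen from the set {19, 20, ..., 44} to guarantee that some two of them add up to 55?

A set avoiding the sum 55 can contain at most one of each pair {x, 55−x}, plus the 8 elements whose complement lies outside the range.
The integers 28, …, 44 (17 of them) are such a set: any two sum to at least 28+29 = 57 > 55.
Any 18th integer completes one of the 9 pairs, so 18 choices force a sum of 55.

18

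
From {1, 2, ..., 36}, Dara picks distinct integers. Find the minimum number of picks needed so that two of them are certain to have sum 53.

27

Two chosen integers sum to 53 exactly when both halves of some pair {x, 53−x} with 17 ≤ x ≤ 53−x ≤ 36 are chosen — 10 such pairs.
The remaining 16 elements (those with no distinct partner in range) can never complete a 53-sum, so the worst case takes all of them and one from each pair: 16 + 10 = 26.
By pigeonhole, the 27th integer has to be the second member of some pair, so 26 + 1 = 27.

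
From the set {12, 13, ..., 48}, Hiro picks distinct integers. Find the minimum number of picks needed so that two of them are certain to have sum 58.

Group the elements by complementary pair {x, 58−x}: {12,46}, {13,45}, {14,44}, …, giving 17 two-element pairs; the single value 29 (it cannot pair with itself since the integers are distinct); and 2 integers whose partner 58−x falls outside [12,48].
By pigeonhole, treating each of those 20 groups as a pigeonhole, one can pick one integer per group — 20 integers — with no two summing to 58.
The 21st integer lands in an occupied pair, forcing a sum of 58.

21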